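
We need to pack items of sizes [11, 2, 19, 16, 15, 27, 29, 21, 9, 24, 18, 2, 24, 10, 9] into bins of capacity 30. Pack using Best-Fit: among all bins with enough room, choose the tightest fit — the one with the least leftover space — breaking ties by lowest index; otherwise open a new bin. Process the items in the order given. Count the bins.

9 bins

11 → bin 1 (remaining 19)
2 → bin 1 (remaining 17)
19 → bin 2 (remaining 11)
16 → bin 1 (remaining 1)
15 → bin 3 (remaining 15)
27 → bin 4 (remaining 3)
29 → bin 5 (remaining 1)
21 → bin 6 (remaining 9)
9 → bin 6 (remaining 0)
24 → bin 7 (remaining 6)
18 → bin 8 (remaining 12)
2 → bin 4 (remaining 1)
24 → bin 9 (remaining 6)
10 → bin 2 (remaining 1)
9 → bin 8 (remaining 3)
Final bins: [11,2,16] [19,10] [15] [27,2] [29] [21,9] [24] [18,9] [24].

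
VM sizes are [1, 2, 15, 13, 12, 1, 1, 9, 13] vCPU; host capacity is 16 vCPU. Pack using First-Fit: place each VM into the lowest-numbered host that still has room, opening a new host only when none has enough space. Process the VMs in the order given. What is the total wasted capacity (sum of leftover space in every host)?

host 1: place 1 vCPU, 15 vCPU left
host 1: place 2 vCPU, 13 vCPU left
host 2: place 15 vCPU, 1 vCPU left
host 1: place 13 vCPU, 0 vCPU left
host 3: place 12 vCPU, 4 vCPU left
host 2: place 1 vCPU, 0 vCPU left
host 3: place 1 vCPU, 3 vCPU left
host 4: place 9 vCPU, 7 vCPU left
host 5: place 13 vCPU, 3 vCPU left
5 hosts × 16 vCPU = 80 vCPU; used 67 vCPU; unused 13 vCPU.

13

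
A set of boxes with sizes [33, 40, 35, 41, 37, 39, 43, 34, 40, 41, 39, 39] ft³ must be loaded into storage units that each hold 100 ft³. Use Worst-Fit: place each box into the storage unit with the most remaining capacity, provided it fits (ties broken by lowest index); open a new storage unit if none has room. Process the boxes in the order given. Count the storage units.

33 ft³ → storage unit 1 (remaining 67 ft³)
40 ft³ → storage unit 1 (remaining 27 ft³)
35 ft³ → storage unit 2 (remaining 65 ft³)
41 ft³ → storage unit 2 (remaining 24 ft³)
37 ft³ → storage unit 3 (remaining 63 ft³)
39 ft³ → storage unit 3 (remaining 24 ft³)
43 ft³ → storage unit 4 (remaining 57 ft³)
34 ft³ → storage unit 4 (remaining 23 ft³)
40 ft³ → storage unit 5 (remaining 60 ft³)
41 ft³ → storage unit 5 (remaining 19 ft³)
39 ft³ → storage unit 6 (remaining 61 ft³)
39 ft³ → storage unit 6 (remaining 22 ft³)

6 storage units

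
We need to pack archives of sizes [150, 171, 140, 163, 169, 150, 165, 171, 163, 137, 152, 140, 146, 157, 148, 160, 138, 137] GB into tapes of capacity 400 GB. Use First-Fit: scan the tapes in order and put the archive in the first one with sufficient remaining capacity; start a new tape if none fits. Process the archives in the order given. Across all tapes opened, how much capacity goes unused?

150 GB → tape 1 (remaining 250 GB)
171 GB → tape 1 (remaining 79 GB)
140 GB → tape 2 (remaining 260 GB)
163 GB → tape 2 (remaining 97 GB)
169 GB → tape 3 (remaining 231 GB)
150 GB → tape 3 (remaining 81 GB)
165 GB → tape 4 (remaining 235 GB)
171 GB → tape 4 (remaining 64 GB)
163 GB → tape 5 (remaining 237 GB)
137 GB → tape 5 (remaining 100 GB)
152 GB → tape 6 (remaining 248 GB)
140 GB → tape 6 (remaining 108 GB)
146 GB → tape 7 (remaining 254 GB)
157 GB → tape 7 (remaining 97 GB)
148 GB → tape 8 (remaining 252 GB)
160 GB → tape 8 (remaining 92 GB)
138 GB → tape 9 (remaining 262 GB)
137 GB → tape 9 (remaining 125 GB)
9 tapes × 400 GB = 3600 GB; used 2757 GB; unused 843 GB.

843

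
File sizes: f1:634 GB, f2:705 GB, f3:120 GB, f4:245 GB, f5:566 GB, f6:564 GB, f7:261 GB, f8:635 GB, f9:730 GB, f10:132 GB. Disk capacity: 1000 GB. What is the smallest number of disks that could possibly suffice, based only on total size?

5

Total size = 634 + 705 + 120 + 245 + 566 + 564 + 261 + 635 + 730 + 132 = 4592 GB.
⌈4592 / 1000⌉ = 5.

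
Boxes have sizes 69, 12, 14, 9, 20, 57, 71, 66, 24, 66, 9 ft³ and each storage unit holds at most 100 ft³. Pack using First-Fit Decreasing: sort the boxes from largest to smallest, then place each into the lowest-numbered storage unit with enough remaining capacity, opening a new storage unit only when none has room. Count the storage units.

5

Sorted descending: 71, 69, 66, 66, 57, 24, 20, 14, 12, 9, 9.
71 ft³ → storage unit 1 (remaining 29 ft³)
69 ft³ → storage unit 2 (remaining 31 ft³)
66 ft³ → storage unit 3 (remaining 34 ft³)
66 ft³ → storage unit 4 (remaining 34 ft³)
57 ft³ → storage unit 5 (remaining 43 ft³)
24 ft³ → storage unit 1 (remaining 5 ft³)
20 ft³ → storage unit 2 (remaining 11 ft³)
14 ft³ → storage unit 3 (remaining 20 ft³)
12 ft³ → storage unit 3 (remaining 8 ft³)
9 ft³ → storage unit 2 (remaining 2 ft³)
9 ft³ → storage unit 4 (remaining 25 ft³)
Final storage units: [71,24] [69,20,9] [66,14,12] [66,9] [57].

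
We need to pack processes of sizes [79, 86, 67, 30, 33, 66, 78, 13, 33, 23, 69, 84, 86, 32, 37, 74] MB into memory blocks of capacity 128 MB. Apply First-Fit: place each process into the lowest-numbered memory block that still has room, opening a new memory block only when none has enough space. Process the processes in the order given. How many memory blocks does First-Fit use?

9

memory block 1: place 79 MB, 49 MB left
memory block 2: place 86 MB, 42 MB left
memory block 3: place 67 MB, 61 MB left
memory block 1: place 30 MB, 19 MB left
memory block 2: place 33 MB, 9 MB left
memory block 4: place 66 MB, 62 MB left
memory block 5: place 78 MB, 50 MB left
memory block 1: place 13 MB, 6 MB left
memory block 3: place 33 MB, 28 MB left
memory block 3: place 23 MB, 5 MB left
memory block 6: place 69 MB, 59 MB left
memory block 7: place 84 MB, 44 MB left
memory block 8: place 86 MB, 42 MB left
memory block 4: place 32 MB, 30 MB left
memory block 5: place 37 MB, 13 MB left
memory block 9: place 74 MB, 54 MB left
Final memory blocks: [79,30,13] [86,33] [67,33,23] [66,32] [78,37] [69] [84] [86] [74].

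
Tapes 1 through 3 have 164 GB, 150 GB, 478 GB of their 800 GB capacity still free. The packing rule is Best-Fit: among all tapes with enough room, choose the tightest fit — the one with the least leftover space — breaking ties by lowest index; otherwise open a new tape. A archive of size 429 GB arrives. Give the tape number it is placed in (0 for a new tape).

3

Tapes with room: tape 3 (478 GB).
Tightest fit is tape 3 with 478 GB free.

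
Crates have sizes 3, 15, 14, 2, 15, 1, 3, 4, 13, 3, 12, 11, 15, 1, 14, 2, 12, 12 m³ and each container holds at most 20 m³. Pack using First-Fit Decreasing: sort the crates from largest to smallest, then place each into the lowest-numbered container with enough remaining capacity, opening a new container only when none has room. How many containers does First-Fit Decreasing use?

Sorted descending: 15, 15, 15, 14, 14, 13, 12, 12, 12, 11, 4, 3, 3, 3, 2, 2, 1, 1.
container 1: place 15 m³, 5 m³ left
container 2: place 15 m³, 5 m³ left
container 3: place 15 m³, 5 m³ left
container 4: place 14 m³, 6 m³ left
container 5: place 14 m³, 6 m³ left
container 6: place 13 m³, 7 m³ left
container 7: place 12 m³, 8 m³ left
container 8: place 12 m³, 8 m³ left
container 9: place 12 m³, 8 m³ left
container 10: place 11 m³, 9 m³ left
container 1: place 4 m³, 1 m³ left
container 2: place 3 m³, 2 m³ left
container 3: place 3 m³, 2 m³ left
container 4: place 3 m³, 3 m³ left
container 2: place 2 m³, 0 m³ left
container 3: place 2 m³, 0 m³ left
container 1: place 1 m³, 0 m³ left
container 4: place 1 m³, 2 m³ left
Final containers: [15,4,1] [15,3,2] [15,3,2] [14,3,1] [14] [13] [12] [12] [12] [11].

10 containers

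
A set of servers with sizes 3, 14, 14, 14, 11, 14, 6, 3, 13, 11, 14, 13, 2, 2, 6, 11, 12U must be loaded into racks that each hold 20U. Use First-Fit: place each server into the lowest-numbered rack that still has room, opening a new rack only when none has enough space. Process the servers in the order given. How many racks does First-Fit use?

Put 3U in rack 1; 17U remain.
Put 14U in rack 1; 3U remain.
Put 14U in rack 2; 6U remain.
Put 14U in rack 3; 6U remain.
Put 11U in rack 4; 9U remain.
Put 14U in rack 5; 6U remain.
Put 6U in rack 2; 0U remain.
Put 3U in rack 1; 0U remain.
Put 13U in rack 6; 7U remain.
Put 11U in rack 7; 9U remain.
Put 14U in rack 8; 6U remain.
Put 13U in rack 9; 7U remain.
Put 2U in rack 3; 4U remain.
Put 2U in rack 3; 2U remain.
Put 6U in rack 4; 3U remain.
Put 11U in rack 10; 9U remain.
Put 12U in rack 11; 8U remain.
Final racks: [3,14,3] [14,6] [14,2,2] [11,6] [14] [13] [11] [14] [13] [11] [12].

11 racks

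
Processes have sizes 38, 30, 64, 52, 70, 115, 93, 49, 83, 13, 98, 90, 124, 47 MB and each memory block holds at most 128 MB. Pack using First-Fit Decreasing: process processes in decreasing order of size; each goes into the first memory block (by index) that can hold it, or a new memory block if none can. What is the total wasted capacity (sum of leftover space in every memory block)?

Sorted descending: 124, 115, 98, 93, 90, 83, 70, 64, 52, 49, 47, 38, 30, 13.
memory block 1: place 124 MB, 4 MB left
memory block 2: place 115 MB, 13 MB left
memory block 3: place 98 MB, 30 MB left
memory block 4: place 93 MB, 35 MB left
memory block 5: place 90 MB, 38 MB left
memory block 6: place 83 MB, 45 MB left
memory block 7: place 70 MB, 58 MB left
memory block 8: place 64 MB, 64 MB left
memory block 7: place 52 MB, 6 MB left
memory block 8: place 49 MB, 15 MB left
memory block 9: place 47 MB, 81 MB left
memory block 5: place 38 MB, 0 MB left
memory block 3: place 30 MB, 0 MB left
memory block 2: place 13 MB, 0 MB left
9 memory blocks × 128 MB = 1152 MB; used 966 MB; unused 186 MB.

186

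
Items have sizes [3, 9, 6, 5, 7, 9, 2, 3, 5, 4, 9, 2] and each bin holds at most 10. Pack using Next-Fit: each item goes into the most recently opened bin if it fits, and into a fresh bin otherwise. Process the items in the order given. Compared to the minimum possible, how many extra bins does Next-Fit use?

Next-Fit: [3] [9] [6] [5] [7] [9] [2,3,5] [4] [9] [2] → 10 bins.
Total size 64; any packing needs at least ⌈64/10⌉ = 7 bins.
An optimal packing achieves that bound: [9] [9] [9] [7,3] [6,4] [5,5] [3,2,2] → 7 bins.
Excess: 10 − 7 = 3.

3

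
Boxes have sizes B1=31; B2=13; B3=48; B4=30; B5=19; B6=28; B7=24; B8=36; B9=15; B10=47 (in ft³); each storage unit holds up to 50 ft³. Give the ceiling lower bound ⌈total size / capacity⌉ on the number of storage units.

6

Total size = 31 + 13 + 48 + 30 + 19 + 28 + 24 + 36 + 15 + 47 = 291 ft³.
⌈291 / 50⌉ = 6.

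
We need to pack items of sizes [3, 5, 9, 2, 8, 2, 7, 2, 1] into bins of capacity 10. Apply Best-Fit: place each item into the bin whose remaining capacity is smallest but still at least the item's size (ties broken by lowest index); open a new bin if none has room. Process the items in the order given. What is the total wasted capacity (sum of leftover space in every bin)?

bin 1: place 3, 7 left
bin 1: place 5, 2 left
bin 2: place 9, 1 left
bin 1: place 2, 0 left
bin 3: place 8, 2 left
bin 3: place 2, 0 left
bin 4: place 7, 3 left
bin 4: place 2, 1 left
bin 2: place 1, 0 left
4 bins × 10 = 40; used 39; unused 1.

1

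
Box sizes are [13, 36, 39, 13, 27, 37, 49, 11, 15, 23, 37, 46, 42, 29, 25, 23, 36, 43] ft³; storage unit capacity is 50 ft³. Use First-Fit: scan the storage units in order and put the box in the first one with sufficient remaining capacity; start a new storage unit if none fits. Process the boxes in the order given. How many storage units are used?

13 storage units

Put 13 ft³ in storage unit 1; 37 ft³ remain.
Put 36 ft³ in storage unit 1; 1 ft³ remain.
Put 39 ft³ in storage unit 2; 11 ft³ remain.
Put 13 ft³ in storage unit 3; 37 ft³ remain.
Put 27 ft³ in storage unit 3; 10 ft³ remain.
Put 37 ft³ in storage unit 4; 13 ft³ remain.
Put 49 ft³ in storage unit 5; 1 ft³ remain.
Put 11 ft³ in storage unit 2; 0 ft³ remain.
Put 15 ft³ in storage unit 6; 35 ft³ remain.
Put 23 ft³ in storage unit 6; 12 ft³ remain.
Put 37 ft³ in storage unit 7; 13 ft³ remain.
Put 46 ft³ in storage unit 8; 4 ft³ remain.
Put 42 ft³ in storage unit 9; 8 ft³ remain.
Put 29 ft³ in storage unit 10; 21 ft³ remain.
Put 25 ft³ in storage unit 11; 25 ft³ remain.
Put 23 ft³ in storage unit 11; 2 ft³ remain.
Put 36 ft³ in storage unit 12; 14 ft³ remain.
Put 43 ft³ in storage unit 13; 7 ft³ remain.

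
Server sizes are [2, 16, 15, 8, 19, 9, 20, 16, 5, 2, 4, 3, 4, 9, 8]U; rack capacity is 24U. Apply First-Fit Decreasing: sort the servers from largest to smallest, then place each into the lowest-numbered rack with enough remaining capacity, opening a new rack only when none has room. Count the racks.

6 racks

Sorted descending: 20, 19, 16, 16, 15, 9, 9, 8, 8, 5, 4, 4, 3, 2, 2.
20U → rack 1 (remaining 4U)
19U → rack 2 (remaining 5U)
16U → rack 3 (remaining 8U)
16U → rack 4 (remaining 8U)
15U → rack 5 (remaining 9U)
9U → rack 5 (remaining 0U)
9U → rack 6 (remaining 15U)
8U → rack 3 (remaining 0U)
8U → rack 4 (remaining 0U)
5U → rack 2 (remaining 0U)
4U → rack 1 (remaining 0U)
4U → rack 6 (remaining 11U)
3U → rack 6 (remaining 8U)
2U → rack 6 (remaining 6U)
2U → rack 6 (remaining 4U)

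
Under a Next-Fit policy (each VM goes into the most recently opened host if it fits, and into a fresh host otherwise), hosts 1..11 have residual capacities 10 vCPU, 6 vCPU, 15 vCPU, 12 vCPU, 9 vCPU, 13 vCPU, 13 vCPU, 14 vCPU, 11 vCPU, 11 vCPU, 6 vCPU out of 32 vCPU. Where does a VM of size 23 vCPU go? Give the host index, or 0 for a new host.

Next-Fit only looks at host 11, which has 6 vCPU free.
23 vCPU does not fit, so a new host is opened.

0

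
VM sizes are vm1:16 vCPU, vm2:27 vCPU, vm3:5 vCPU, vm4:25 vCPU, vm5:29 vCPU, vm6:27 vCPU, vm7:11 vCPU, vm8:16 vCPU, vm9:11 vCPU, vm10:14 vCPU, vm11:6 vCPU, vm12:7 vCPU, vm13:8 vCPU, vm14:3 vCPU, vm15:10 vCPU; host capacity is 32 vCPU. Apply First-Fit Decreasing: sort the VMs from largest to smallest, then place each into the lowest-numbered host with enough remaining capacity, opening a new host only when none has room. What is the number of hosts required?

Sorted descending: 29, 27, 27, 25, 16, 16, 14, 11, 11, 10, 8, 7, 6, 5, 3.
Put 29 vCPU in host 1; 3 vCPU remain.
Put 27 vCPU in host 2; 5 vCPU remain.
Put 27 vCPU in host 3; 5 vCPU remain.
Put 25 vCPU in host 4; 7 vCPU remain.
Put 16 vCPU in host 5; 16 vCPU remain.
Put 16 vCPU in host 5; 0 vCPU remain.
Put 14 vCPU in host 6; 18 vCPU remain.
Put 11 vCPU in host 6; 7 vCPU remain.
Put 11 vCPU in host 7; 21 vCPU remain.
Put 10 vCPU in host 7; 11 vCPU remain.
Put 8 vCPU in host 7; 3 vCPU remain.
Put 7 vCPU in host 4; 0 vCPU remain.
Put 6 vCPU in host 6; 1 vCPU remain.
Put 5 vCPU in host 2; 0 vCPU remain.
Put 3 vCPU in host 1; 0 vCPU remain.

7 hosts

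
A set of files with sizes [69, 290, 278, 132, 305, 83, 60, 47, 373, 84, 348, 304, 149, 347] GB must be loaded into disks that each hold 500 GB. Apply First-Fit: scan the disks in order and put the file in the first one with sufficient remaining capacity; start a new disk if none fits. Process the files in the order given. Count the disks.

7 disks

disk 1: place 69 GB, 431 GB left
disk 1: place 290 GB, 141 GB left
disk 2: place 278 GB, 222 GB left
disk 1: place 132 GB, 9 GB left
disk 3: place 305 GB, 195 GB left
disk 2: place 83 GB, 139 GB left
disk 2: place 60 GB, 79 GB left
disk 2: place 47 GB, 32 GB left
disk 4: place 373 GB, 127 GB left
disk 3: place 84 GB, 111 GB left
disk 5: place 348 GB, 152 GB left
disk 6: place 304 GB, 196 GB left
disk 5: place 149 GB, 3 GB left
disk 7: place 347 GB, 153 GB left
Final disks: [69,290,132] [278,83,60,47] [305,84] [373] [348,149] [304] [347].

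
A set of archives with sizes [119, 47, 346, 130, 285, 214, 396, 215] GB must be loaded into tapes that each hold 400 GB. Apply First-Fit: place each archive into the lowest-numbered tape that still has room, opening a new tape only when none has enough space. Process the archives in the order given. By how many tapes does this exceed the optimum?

First-Fit: [119,47,130] [346] [285] [214] [396] [215] → 6 tapes.
Total size 1752 GB; any packing needs at least ⌈1752/400⌉ = 5 tapes.
An optimal packing achieves that bound: [396] [346,47] [285] [215,130] [214,119] → 5 tapes.
Excess: 6 − 5 = 1.

1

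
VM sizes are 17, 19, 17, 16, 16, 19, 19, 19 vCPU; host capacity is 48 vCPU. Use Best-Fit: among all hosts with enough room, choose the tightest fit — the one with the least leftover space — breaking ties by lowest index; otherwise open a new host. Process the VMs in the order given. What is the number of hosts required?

4

host 1: place 17 vCPU, 31 vCPU left
host 1: place 19 vCPU, 12 vCPU left
host 2: place 17 vCPU, 31 vCPU left
host 2: place 16 vCPU, 15 vCPU left
host 3: place 16 vCPU, 32 vCPU left
host 3: place 19 vCPU, 13 vCPU left
host 4: place 19 vCPU, 29 vCPU left
host 4: place 19 vCPU, 10 vCPU left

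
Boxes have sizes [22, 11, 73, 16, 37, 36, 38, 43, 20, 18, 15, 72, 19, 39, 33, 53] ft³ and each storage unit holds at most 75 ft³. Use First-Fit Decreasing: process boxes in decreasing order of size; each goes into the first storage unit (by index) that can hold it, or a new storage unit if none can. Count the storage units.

8

Sorted descending: 73, 72, 53, 43, 39, 38, 37, 36, 33, 22, 20, 19, 18, 16, 15, 11.
73 ft³ → storage unit 1 (remaining 2 ft³)
72 ft³ → storage unit 2 (remaining 3 ft³)
53 ft³ → storage unit 3 (remaining 22 ft³)
43 ft³ → storage unit 4 (remaining 32 ft³)
39 ft³ → storage unit 5 (remaining 36 ft³)
38 ft³ → storage unit 6 (remaining 37 ft³)
37 ft³ → storage unit 6 (remaining 0 ft³)
36 ft³ → storage unit 5 (remaining 0 ft³)
33 ft³ → storage unit 7 (remaining 42 ft³)
22 ft³ → storage unit 3 (remaining 0 ft³)
20 ft³ → storage unit 4 (remaining 12 ft³)
19 ft³ → storage unit 7 (remaining 23 ft³)
18 ft³ → storage unit 7 (remaining 5 ft³)
16 ft³ → storage unit 8 (remaining 59 ft³)
15 ft³ → storage unit 8 (remaining 44 ft³)
11 ft³ → storage unit 4 (remaining 1 ft³)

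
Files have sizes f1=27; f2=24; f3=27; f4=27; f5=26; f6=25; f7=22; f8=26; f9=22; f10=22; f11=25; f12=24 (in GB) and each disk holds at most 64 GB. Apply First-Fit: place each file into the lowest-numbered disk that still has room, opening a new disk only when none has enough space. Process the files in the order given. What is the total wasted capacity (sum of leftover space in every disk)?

87

disk 1: place f1 (27 GB), 37 GB left
disk 1: place f2 (24 GB), 13 GB left
disk 2: place f3 (27 GB), 37 GB left
disk 2: place f4 (27 GB), 10 GB left
disk 3: place f5 (26 GB), 38 GB left
disk 3: place f6 (25 GB), 13 GB left
disk 4: place f7 (22 GB), 42 GB left
disk 4: place f8 (26 GB), 16 GB left
disk 5: place f9 (22 GB), 42 GB left
disk 5: place f10 (22 GB), 20 GB left
disk 6: place f11 (25 GB), 39 GB left
disk 6: place f12 (24 GB), 15 GB left
6 disks × 64 GB = 384 GB; used 297 GB; unused 87 GB.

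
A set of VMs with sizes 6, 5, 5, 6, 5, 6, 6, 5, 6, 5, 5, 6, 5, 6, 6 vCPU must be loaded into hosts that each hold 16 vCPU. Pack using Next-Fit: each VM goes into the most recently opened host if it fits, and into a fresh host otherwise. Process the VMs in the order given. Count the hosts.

6 vCPU → host 1 (remaining 10 vCPU)
5 vCPU → host 1 (remaining 5 vCPU)
5 vCPU → host 1 (remaining 0 vCPU)
6 vCPU → host 2 (remaining 10 vCPU)
5 vCPU → host 2 (remaining 5 vCPU)
6 vCPU → host 3 (remaining 10 vCPU)
6 vCPU → host 3 (remaining 4 vCPU)
5 vCPU → host 4 (remaining 11 vCPU)
6 vCPU → host 4 (remaining 5 vCPU)
5 vCPU → host 4 (remaining 0 vCPU)
5 vCPU → host 5 (remaining 11 vCPU)
6 vCPU → host 5 (remaining 5 vCPU)
5 vCPU → host 5 (remaining 0 vCPU)
6 vCPU → host 6 (remaining 10 vCPU)
6 vCPU → host 6 (remaining 4 vCPU)

6 hosts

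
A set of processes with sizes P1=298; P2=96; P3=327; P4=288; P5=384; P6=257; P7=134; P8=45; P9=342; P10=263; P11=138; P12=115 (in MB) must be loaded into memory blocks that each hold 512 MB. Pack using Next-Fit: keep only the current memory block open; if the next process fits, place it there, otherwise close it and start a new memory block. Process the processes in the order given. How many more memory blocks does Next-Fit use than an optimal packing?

Next-Fit: [298,96] [327] [288] [384] [257,134,45] [342] [263,138] [115] → 8 memory blocks.
7 processes exceed 256 MB (half the capacity), and no two of those can share a memory block, so at least 7 memory blocks are needed.
An optimal packing achieves that bound: [384,115] [342,138] [327,134,45] [298,96] [288] [263] [257] → 7 memory blocks.
Excess: 8 − 7 = 1.

1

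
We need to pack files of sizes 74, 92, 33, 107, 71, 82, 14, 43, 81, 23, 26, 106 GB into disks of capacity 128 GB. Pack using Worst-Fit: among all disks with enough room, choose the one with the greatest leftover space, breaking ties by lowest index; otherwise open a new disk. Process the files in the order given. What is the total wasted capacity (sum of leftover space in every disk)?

144

disk 1: place 74 GB, 54 GB left
disk 2: place 92 GB, 36 GB left
disk 1: place 33 GB, 21 GB left
disk 3: place 107 GB, 21 GB left
disk 4: place 71 GB, 57 GB left
disk 5: place 82 GB, 46 GB left
disk 4: place 14 GB, 43 GB left
disk 5: place 43 GB, 3 GB left
disk 6: place 81 GB, 47 GB left
disk 6: place 23 GB, 24 GB left
disk 4: place 26 GB, 17 GB left
disk 7: place 106 GB, 22 GB left
7 disks × 128 GB = 896 GB; used 752 GB; unused 144 GB.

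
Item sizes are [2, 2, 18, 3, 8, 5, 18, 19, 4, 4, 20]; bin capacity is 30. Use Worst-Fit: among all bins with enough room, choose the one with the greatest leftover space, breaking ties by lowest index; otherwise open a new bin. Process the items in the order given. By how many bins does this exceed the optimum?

Worst-Fit: [2,2,18,3] [8,5,4,4] [18] [19] [20] → 5 bins.
Total size 103; any packing needs at least ⌈103/30⌉ = 4 bins.
An optimal packing achieves that bound: [20,8,2] [19,5,4,2] [18,4,3] [18] → 4 bins.
Excess: 5 − 4 = 1.

1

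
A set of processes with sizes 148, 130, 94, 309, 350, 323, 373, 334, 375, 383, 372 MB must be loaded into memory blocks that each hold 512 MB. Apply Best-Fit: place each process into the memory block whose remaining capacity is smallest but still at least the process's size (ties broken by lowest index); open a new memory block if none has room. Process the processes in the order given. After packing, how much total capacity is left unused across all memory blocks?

1417

148 MB → memory block 1 (remaining 364 MB)
130 MB → memory block 1 (remaining 234 MB)
94 MB → memory block 1 (remaining 140 MB)
309 MB → memory block 2 (remaining 203 MB)
350 MB → memory block 3 (remaining 162 MB)
323 MB → memory block 4 (remaining 189 MB)
373 MB → memory block 5 (remaining 139 MB)
334 MB → memory block 6 (remaining 178 MB)
375 MB → memory block 7 (remaining 137 MB)
383 MB → memory block 8 (remaining 129 MB)
372 MB → memory block 9 (remaining 140 MB)
9 memory blocks × 512 MB = 4608 MB; used 3191 MB; unused 1417 MB.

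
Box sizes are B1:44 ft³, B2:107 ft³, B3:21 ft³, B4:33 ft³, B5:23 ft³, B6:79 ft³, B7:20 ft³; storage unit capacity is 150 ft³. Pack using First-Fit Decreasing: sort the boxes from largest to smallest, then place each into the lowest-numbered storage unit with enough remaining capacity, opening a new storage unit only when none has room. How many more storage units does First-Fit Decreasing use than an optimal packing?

0

First-Fit Decreasing: [107,33] [79,44,23] [21,20] → 3 storage units.
Total size 327 ft³; any packing needs at least ⌈327/150⌉ = 3 storage units.
So 3 is already optimal.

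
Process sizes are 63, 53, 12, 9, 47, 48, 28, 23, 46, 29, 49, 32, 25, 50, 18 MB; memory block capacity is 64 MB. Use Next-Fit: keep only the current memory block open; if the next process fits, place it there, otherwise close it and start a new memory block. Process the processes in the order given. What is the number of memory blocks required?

12

Put 63 MB in memory block 1; 1 MB remain.
Put 53 MB in memory block 2; 11 MB remain.
Put 12 MB in memory block 3; 52 MB remain.
Put 9 MB in memory block 3; 43 MB remain.
Put 47 MB in memory block 4; 17 MB remain.
Put 48 MB in memory block 5; 16 MB remain.
Put 28 MB in memory block 6; 36 MB remain.
Put 23 MB in memory block 6; 13 MB remain.
Put 46 MB in memory block 7; 18 MB remain.
Put 29 MB in memory block 8; 35 MB remain.
Put 49 MB in memory block 9; 15 MB remain.
Put 32 MB in memory block 10; 32 MB remain.
Put 25 MB in memory block 10; 7 MB remain.
Put 50 MB in memory block 11; 14 MB remain.
Put 18 MB in memory block 12; 46 MB remain.
Final memory blocks: [63] [53] [12,9] [47] [48] [28,23] [46] [29] [49] [32,25] [50] [18].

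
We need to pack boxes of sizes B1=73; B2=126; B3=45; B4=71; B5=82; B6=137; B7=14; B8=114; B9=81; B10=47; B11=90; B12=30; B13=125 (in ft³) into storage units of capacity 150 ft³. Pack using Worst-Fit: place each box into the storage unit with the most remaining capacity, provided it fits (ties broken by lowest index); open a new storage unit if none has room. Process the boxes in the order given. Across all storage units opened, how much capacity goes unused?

Put B1 (73 ft³) in storage unit 1; 77 ft³ remain.
Put B2 (126 ft³) in storage unit 2; 24 ft³ remain.
Put B3 (45 ft³) in storage unit 1; 32 ft³ remain.
Put B4 (71 ft³) in storage unit 3; 79 ft³ remain.
Put B5 (82 ft³) in storage unit 4; 68 ft³ remain.
Put B6 (137 ft³) in storage unit 5; 13 ft³ remain.
Put B7 (14 ft³) in storage unit 3; 65 ft³ remain.
Put B8 (114 ft³) in storage unit 6; 36 ft³ remain.
Put B9 (81 ft³) in storage unit 7; 69 ft³ remain.
Put B10 (47 ft³) in storage unit 7; 22 ft³ remain.
Put B11 (90 ft³) in storage unit 8; 60 ft³ remain.
Put B12 (30 ft³) in storage unit 4; 38 ft³ remain.
Put B13 (125 ft³) in storage unit 9; 25 ft³ remain.
9 storage units × 150 ft³ = 1350 ft³; used 1035 ft³; unused 315 ft³.

315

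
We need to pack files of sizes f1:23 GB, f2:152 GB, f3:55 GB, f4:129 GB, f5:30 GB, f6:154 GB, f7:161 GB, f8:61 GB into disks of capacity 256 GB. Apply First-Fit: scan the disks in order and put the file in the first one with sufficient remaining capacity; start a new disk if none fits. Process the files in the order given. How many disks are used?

disk 1: place f1 (23 GB), 233 GB left
disk 1: place f2 (152 GB), 81 GB left
disk 1: place f3 (55 GB), 26 GB left
disk 2: place f4 (129 GB), 127 GB left
disk 2: place f5 (30 GB), 97 GB left
disk 3: place f6 (154 GB), 102 GB left
disk 4: place f7 (161 GB), 95 GB left
disk 2: place f8 (61 GB), 36 GB left

4 disks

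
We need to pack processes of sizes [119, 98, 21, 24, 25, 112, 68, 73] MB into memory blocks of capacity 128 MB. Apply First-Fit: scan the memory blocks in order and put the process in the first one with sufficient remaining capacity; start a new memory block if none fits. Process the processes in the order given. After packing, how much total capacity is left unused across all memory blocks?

100

Put 119 MB in memory block 1; 9 MB remain.
Put 98 MB in memory block 2; 30 MB remain.
Put 21 MB in memory block 2; 9 MB remain.
Put 24 MB in memory block 3; 104 MB remain.
Put 25 MB in memory block 3; 79 MB remain.
Put 112 MB in memory block 4; 16 MB remain.
Put 68 MB in memory block 3; 11 MB remain.
Put 73 MB in memory block 5; 55 MB remain.
5 memory blocks × 128 MB = 640 MB; used 540 MB; unused 100 MB.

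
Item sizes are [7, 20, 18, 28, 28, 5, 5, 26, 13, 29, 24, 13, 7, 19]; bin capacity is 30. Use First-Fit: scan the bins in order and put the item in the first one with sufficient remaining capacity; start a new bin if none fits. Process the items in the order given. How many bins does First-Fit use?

7 → bin 1 (remaining 23)
20 → bin 1 (remaining 3)
18 → bin 2 (remaining 12)
28 → bin 3 (remaining 2)
28 → bin 4 (remaining 2)
5 → bin 2 (remaining 7)
5 → bin 2 (remaining 2)
26 → bin 5 (remaining 4)
13 → bin 6 (remaining 17)
29 → bin 7 (remaining 1)
24 → bin 8 (remaining 6)
13 → bin 6 (remaining 4)
7 → bin 9 (remaining 23)
19 → bin 9 (remaining 4)
Final bins: [7,20] [18,5,5] [28] [28] [26] [13,13] [29] [24] [7,19].

9 bins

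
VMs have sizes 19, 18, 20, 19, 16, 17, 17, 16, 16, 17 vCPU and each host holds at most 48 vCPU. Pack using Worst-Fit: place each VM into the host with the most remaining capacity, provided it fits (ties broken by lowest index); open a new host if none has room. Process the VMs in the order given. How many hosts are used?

5 hosts

Put 19 vCPU in host 1; 29 vCPU remain.
Put 18 vCPU in host 1; 11 vCPU remain.
Put 20 vCPU in host 2; 28 vCPU remain.
Put 19 vCPU in host 2; 9 vCPU remain.
Put 16 vCPU in host 3; 32 vCPU remain.
Put 17 vCPU in host 3; 15 vCPU remain.
Put 17 vCPU in host 4; 31 vCPU remain.
Put 16 vCPU in host 4; 15 vCPU remain.
Put 16 vCPU in host 5; 32 vCPU remain.
Put 17 vCPU in host 5; 15 vCPU remain.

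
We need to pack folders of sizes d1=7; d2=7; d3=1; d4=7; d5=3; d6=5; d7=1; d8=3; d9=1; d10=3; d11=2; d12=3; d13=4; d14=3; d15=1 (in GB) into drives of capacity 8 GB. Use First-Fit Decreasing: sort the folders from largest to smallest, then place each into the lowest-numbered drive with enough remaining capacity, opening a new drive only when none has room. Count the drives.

7

Sorted descending: 7, 7, 7, 5, 4, 3, 3, 3, 3, 3, 2, 1, 1, 1, 1.
Put 7 GB in drive 1; 1 GB remain.
Put 7 GB in drive 2; 1 GB remain.
Put 7 GB in drive 3; 1 GB remain.
Put 5 GB in drive 4; 3 GB remain.
Put 4 GB in drive 5; 4 GB remain.
Put 3 GB in drive 4; 0 GB remain.
Put 3 GB in drive 5; 1 GB remain.
Put 3 GB in drive 6; 5 GB remain.
Put 3 GB in drive 6; 2 GB remain.
Put 3 GB in drive 7; 5 GB remain.
Put 2 GB in drive 6; 0 GB remain.
Put 1 GB in drive 1; 0 GB remain.
Put 1 GB in drive 2; 0 GB remain.
Put 1 GB in drive 3; 0 GB remain.
Put 1 GB in drive 5; 0 GB remain.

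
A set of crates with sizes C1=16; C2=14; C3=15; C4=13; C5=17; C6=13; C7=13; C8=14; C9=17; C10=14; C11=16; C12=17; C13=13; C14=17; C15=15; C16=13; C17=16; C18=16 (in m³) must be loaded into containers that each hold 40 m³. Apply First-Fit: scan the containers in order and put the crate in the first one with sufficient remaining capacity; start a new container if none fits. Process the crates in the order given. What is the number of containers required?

container 1: place C1 (16 m³), 24 m³ left
container 1: place C2 (14 m³), 10 m³ left
container 2: place C3 (15 m³), 25 m³ left
container 2: place C4 (13 m³), 12 m³ left
container 3: place C5 (17 m³), 23 m³ left
container 3: place C6 (13 m³), 10 m³ left
container 4: place C7 (13 m³), 27 m³ left
container 4: place C8 (14 m³), 13 m³ left
container 5: place C9 (17 m³), 23 m³ left
container 5: place C10 (14 m³), 9 m³ left
container 6: place C11 (16 m³), 24 m³ left
container 6: place C12 (17 m³), 7 m³ left
container 4: place C13 (13 m³), 0 m³ left
container 7: place C14 (17 m³), 23 m³ left
container 7: place C15 (15 m³), 8 m³ left
container 8: place C16 (13 m³), 27 m³ left
container 8: place C17 (16 m³), 11 m³ left
container 9: place C18 (16 m³), 24 m³ left
Final containers: [16,14] [15,13] [17,13] [13,14,13] [17,14] [16,17] [17,15] [13,16] [16].

9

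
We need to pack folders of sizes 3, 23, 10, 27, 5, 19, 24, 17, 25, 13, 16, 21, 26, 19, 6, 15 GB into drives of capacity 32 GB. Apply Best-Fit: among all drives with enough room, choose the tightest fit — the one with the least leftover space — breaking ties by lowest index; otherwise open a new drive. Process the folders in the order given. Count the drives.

10

3 GB → drive 1 (remaining 29 GB)
23 GB → drive 1 (remaining 6 GB)
10 GB → drive 2 (remaining 22 GB)
27 GB → drive 3 (remaining 5 GB)
5 GB → drive 3 (remaining 0 GB)
19 GB → drive 2 (remaining 3 GB)
24 GB → drive 4 (remaining 8 GB)
17 GB → drive 5 (remaining 15 GB)
25 GB → drive 6 (remaining 7 GB)
13 GB → drive 5 (remaining 2 GB)
16 GB → drive 7 (remaining 16 GB)
21 GB → drive 8 (remaining 11 GB)
26 GB → drive 9 (remaining 6 GB)
19 GB → drive 10 (remaining 13 GB)
6 GB → drive 1 (remaining 0 GB)
15 GB → drive 7 (remaining 1 GB)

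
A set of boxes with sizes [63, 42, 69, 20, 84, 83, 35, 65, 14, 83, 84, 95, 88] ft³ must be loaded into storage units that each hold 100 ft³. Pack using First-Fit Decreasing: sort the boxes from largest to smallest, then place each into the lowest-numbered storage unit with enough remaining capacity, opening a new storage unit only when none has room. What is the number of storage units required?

Sorted descending: 95, 88, 84, 84, 83, 83, 69, 65, 63, 42, 35, 20, 14.
95 ft³ → storage unit 1 (remaining 5 ft³)
88 ft³ → storage unit 2 (remaining 12 ft³)
84 ft³ → storage unit 3 (remaining 16 ft³)
84 ft³ → storage unit 4 (remaining 16 ft³)
83 ft³ → storage unit 5 (remaining 17 ft³)
83 ft³ → storage unit 6 (remaining 17 ft³)
69 ft³ → storage unit 7 (remaining 31 ft³)
65 ft³ → storage unit 8 (remaining 35 ft³)
63 ft³ → storage unit 9 (remaining 37 ft³)
42 ft³ → storage unit 10 (remaining 58 ft³)
35 ft³ → storage unit 8 (remaining 0 ft³)
20 ft³ → storage unit 7 (remaining 11 ft³)
14 ft³ → storage unit 3 (remaining 2 ft³)

10 storage units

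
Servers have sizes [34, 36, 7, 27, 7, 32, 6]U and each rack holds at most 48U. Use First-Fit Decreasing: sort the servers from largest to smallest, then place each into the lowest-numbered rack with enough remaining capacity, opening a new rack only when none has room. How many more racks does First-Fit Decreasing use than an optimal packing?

0

First-Fit Decreasing: [36,7] [34,7,6] [32] [27] → 4 racks.
Total size 149U; any packing needs at least ⌈149/48⌉ = 4 racks.
So 4 is already optimal.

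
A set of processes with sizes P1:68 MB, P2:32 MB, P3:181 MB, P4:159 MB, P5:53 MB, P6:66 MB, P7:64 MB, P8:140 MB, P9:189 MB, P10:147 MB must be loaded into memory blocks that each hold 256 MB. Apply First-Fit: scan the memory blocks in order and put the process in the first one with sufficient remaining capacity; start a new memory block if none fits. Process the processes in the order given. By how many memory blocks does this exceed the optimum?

1

First-Fit: [68,32,53,66] [181,64] [159] [140] [189] [147] → 6 memory blocks.
Total size 1099 MB; any packing needs at least ⌈1099/256⌉ = 5 memory blocks.
An optimal packing achieves that bound: [189,66] [181,68] [159,64,32] [147,53] [140] → 5 memory blocks.
Excess: 6 − 5 = 1.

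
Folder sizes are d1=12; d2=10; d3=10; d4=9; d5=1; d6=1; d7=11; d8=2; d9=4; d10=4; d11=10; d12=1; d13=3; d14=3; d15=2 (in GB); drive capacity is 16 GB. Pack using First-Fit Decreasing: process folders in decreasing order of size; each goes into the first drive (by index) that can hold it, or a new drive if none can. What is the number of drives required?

6

Sorted descending: 12, 11, 10, 10, 10, 9, 4, 4, 3, 3, 2, 2, 1, 1, 1.
drive 1: place 12 GB, 4 GB left
drive 2: place 11 GB, 5 GB left
drive 3: place 10 GB, 6 GB left
drive 4: place 10 GB, 6 GB left
drive 5: place 10 GB, 6 GB left
drive 6: place 9 GB, 7 GB left
drive 1: place 4 GB, 0 GB left
drive 2: place 4 GB, 1 GB left
drive 3: place 3 GB, 3 GB left
drive 3: place 3 GB, 0 GB left
drive 4: place 2 GB, 4 GB left
drive 4: place 2 GB, 2 GB left
drive 2: place 1 GB, 0 GB left
drive 4: place 1 GB, 1 GB left
drive 4: place 1 GB, 0 GB left
Final drives: [12,4] [11,4,1] [10,3,3] [10,2,2,1,1] [10] [9].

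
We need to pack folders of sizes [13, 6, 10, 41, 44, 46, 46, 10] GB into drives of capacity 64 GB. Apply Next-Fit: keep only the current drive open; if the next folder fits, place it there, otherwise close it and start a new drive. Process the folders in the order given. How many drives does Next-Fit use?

5 drives

13 GB → drive 1 (remaining 51 GB)
6 GB → drive 1 (remaining 45 GB)
10 GB → drive 1 (remaining 35 GB)
41 GB → drive 2 (remaining 23 GB)
44 GB → drive 3 (remaining 20 GB)
46 GB → drive 4 (remaining 18 GB)
46 GB → drive 5 (remaining 18 GB)
10 GB → drive 5 (remaining 8 GB)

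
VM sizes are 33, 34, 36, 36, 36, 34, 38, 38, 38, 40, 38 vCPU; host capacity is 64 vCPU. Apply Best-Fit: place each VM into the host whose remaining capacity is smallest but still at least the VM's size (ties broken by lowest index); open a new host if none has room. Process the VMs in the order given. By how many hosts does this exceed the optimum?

0

Best-Fit: [33] [34] [36] [36] [36] [34] [38] [38] [38] [40] [38] → 11 hosts.
11 VMs exceed 32 vCPU (half the capacity), and no two of those can share a host, so at least 11 hosts are needed.
So 11 is already optimal.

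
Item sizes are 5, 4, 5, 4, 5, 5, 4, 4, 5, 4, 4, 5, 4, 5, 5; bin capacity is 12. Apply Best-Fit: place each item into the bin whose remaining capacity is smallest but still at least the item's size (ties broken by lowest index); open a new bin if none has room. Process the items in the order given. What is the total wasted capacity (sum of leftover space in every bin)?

16

5 → bin 1 (remaining 7)
4 → bin 1 (remaining 3)
5 → bin 2 (remaining 7)
4 → bin 2 (remaining 3)
5 → bin 3 (remaining 7)
5 → bin 3 (remaining 2)
4 → bin 4 (remaining 8)
4 → bin 4 (remaining 4)
5 → bin 5 (remaining 7)
4 → bin 4 (remaining 0)
4 → bin 5 (remaining 3)
5 → bin 6 (remaining 7)
4 → bin 6 (remaining 3)
5 → bin 7 (remaining 7)
5 → bin 7 (remaining 2)
7 bins × 12 = 84; used 68; unused 16.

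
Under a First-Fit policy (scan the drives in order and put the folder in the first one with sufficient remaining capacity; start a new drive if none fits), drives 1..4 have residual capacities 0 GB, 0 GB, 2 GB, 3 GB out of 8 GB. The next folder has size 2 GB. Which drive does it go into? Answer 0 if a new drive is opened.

Drives with room: drive 3 (2 GB), drive 4 (3 GB).
The first with room is drive 3.

3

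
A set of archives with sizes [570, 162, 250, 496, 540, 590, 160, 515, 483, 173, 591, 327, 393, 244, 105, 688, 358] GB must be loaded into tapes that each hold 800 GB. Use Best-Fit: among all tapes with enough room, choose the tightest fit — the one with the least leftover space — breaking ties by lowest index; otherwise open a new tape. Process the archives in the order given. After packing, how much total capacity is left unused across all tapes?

1355

570 GB → tape 1 (remaining 230 GB)
162 GB → tape 1 (remaining 68 GB)
250 GB → tape 2 (remaining 550 GB)
496 GB → tape 2 (remaining 54 GB)
540 GB → tape 3 (remaining 260 GB)
590 GB → tape 4 (remaining 210 GB)
160 GB → tape 4 (remaining 50 GB)
515 GB → tape 5 (remaining 285 GB)
483 GB → tape 6 (remaining 317 GB)
173 GB → tape 3 (remaining 87 GB)
591 GB → tape 7 (remaining 209 GB)
327 GB → tape 8 (remaining 473 GB)
393 GB → tape 8 (remaining 80 GB)
244 GB → tape 5 (remaining 41 GB)
105 GB → tape 7 (remaining 104 GB)
688 GB → tape 9 (remaining 112 GB)
358 GB → tape 10 (remaining 442 GB)
10 tapes × 800 GB = 8000 GB; used 6645 GB; unused 1355 GB.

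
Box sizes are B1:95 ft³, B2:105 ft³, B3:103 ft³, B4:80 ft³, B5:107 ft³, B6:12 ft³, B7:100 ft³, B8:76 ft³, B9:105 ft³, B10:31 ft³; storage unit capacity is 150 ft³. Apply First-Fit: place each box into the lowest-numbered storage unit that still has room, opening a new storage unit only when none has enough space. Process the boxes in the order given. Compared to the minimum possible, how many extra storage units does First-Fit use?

First-Fit: [95,12,31] [105] [103] [80] [107] [100] [76] [105] → 8 storage units.
8 boxes exceed 75 ft³ (half the capacity), and no two of those can share a storage unit, so at least 8 storage units are needed.
So 8 is already optimal.

0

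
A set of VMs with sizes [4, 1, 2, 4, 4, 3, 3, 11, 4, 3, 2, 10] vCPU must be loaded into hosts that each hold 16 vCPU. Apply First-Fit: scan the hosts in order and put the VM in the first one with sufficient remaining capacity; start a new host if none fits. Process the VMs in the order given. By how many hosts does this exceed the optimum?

0

First-Fit: [4,1,2,4,4] [3,3,4,3,2] [11] [10] → 4 hosts.
Total size 51 vCPU; any packing needs at least ⌈51/16⌉ = 4 hosts.
So 4 is already optimal.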